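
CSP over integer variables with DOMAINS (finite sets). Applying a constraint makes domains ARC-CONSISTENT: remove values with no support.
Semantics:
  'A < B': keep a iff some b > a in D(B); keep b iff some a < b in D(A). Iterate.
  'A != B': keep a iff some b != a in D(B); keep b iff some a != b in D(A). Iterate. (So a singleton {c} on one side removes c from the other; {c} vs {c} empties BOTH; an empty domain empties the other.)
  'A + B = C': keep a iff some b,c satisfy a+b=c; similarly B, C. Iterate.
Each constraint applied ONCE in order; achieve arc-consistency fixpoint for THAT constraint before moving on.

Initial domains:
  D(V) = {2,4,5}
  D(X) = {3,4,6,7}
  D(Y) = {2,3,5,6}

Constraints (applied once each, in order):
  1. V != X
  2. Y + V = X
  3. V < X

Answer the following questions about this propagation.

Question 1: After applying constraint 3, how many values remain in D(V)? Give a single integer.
Answer: 3

Derivation:
Constraint 1 (V != X) on D(V)={2,4,5} D(X)={3,4,6,7}: no change
Constraint 2 (Y + V = X) on D(Y)={2,3,5,6} D(V)={2,4,5} D(X)={3,4,6,7}: Y {2,3,5,6}->{2,3,5}; X {3,4,6,7}->{4,6,7}
Constraint 3 (V < X) on D(V)={2,4,5} D(X)={4,6,7}: no change
So after constraint 3: D(V)={2,4,5}, size = 3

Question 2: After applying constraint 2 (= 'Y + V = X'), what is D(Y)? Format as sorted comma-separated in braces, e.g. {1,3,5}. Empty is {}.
Answer: {2,3,5}

Derivation:
Constraint 1 (V != X) on D(V)={2,4,5} D(X)={3,4,6,7}: no change
Constraint 2 (Y + V = X) on D(Y)={2,3,5,6} D(V)={2,4,5} D(X)={3,4,6,7}: Y {2,3,5,6}->{2,3,5}; X {3,4,6,7}->{4,6,7}
So after constraint 2: D(Y) = {2,3,5}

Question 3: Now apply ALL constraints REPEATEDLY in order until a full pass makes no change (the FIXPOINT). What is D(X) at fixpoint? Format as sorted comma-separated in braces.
Answer: {4,6,7}

Derivation:
pass 0 (initial): D(X)={3,4,6,7}
pass 1: X {3,4,6,7}->{4,6,7}; Y {2,3,5,6}->{2,3,5}
pass 2: no change
Fixpoint after 2 passes: D(X) = {4,6,7}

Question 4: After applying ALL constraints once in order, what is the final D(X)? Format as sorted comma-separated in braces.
Constraint 1 (V != X) on D(V)={2,4,5} D(X)={3,4,6,7}: no change
Constraint 2 (Y + V = X) on D(Y)={2,3,5,6} D(V)={2,4,5} D(X)={3,4,6,7}: Y {2,3,5,6}->{2,3,5}; X {3,4,6,7}->{4,6,7}
Constraint 3 (V < X) on D(V)={2,4,5} D(X)={4,6,7}: no change
So after all 3 constraints: D(X) = {4,6,7}

Answer: {4,6,7}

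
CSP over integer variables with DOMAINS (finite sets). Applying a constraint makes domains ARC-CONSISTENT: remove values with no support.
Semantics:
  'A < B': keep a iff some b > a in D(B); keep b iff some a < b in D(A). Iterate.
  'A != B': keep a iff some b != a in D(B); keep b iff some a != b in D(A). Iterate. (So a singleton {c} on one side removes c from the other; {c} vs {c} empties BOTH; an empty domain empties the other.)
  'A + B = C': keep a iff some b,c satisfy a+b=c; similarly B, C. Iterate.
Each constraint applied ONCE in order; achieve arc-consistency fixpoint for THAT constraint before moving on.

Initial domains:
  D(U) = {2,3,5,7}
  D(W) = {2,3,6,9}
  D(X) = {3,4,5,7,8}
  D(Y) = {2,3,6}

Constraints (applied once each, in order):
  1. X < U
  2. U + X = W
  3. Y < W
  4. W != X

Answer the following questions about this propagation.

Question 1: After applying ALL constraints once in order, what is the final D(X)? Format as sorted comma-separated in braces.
Answer: {4}

Derivation:
Constraint 1 (X < U) on D(X)={3,4,5,7,8} D(U)={2,3,5,7}: X {3,4,5,7,8}->{3,4,5}; U {2,3,5,7}->{5,7}
Constraint 2 (U + X = W) on D(U)={5,7} D(X)={3,4,5} D(W)={2,3,6,9}: U {5,7}->{5}; X {3,4,5}->{4}; W {2,3,6,9}->{9}
Constraint 3 (Y < W) on D(Y)={2,3,6} D(W)={9}: no change
Constraint 4 (W != X) on D(W)={9} D(X)={4}: no change
So after all 4 constraints: D(X) = {4}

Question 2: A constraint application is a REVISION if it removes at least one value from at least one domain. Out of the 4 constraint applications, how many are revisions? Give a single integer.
Constraint 1 (X < U) on D(X)={3,4,5,7,8} D(U)={2,3,5,7}: X {3,4,5,7,8}->{3,4,5}; U {2,3,5,7}->{5,7} => REVISION
Constraint 2 (U + X = W) on D(U)={5,7} D(X)={3,4,5} D(W)={2,3,6,9}: U {5,7}->{5}; X {3,4,5}->{4}; W {2,3,6,9}->{9} => REVISION
Constraint 3 (Y < W) on D(Y)={2,3,6} D(W)={9}: no change => not a revision
Constraint 4 (W != X) on D(W)={9} D(X)={4}: no change => not a revision
Total revisions = 2

Answer: 2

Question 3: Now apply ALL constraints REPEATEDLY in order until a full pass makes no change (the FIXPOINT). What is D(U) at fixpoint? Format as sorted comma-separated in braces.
Answer: {5}

Derivation:
pass 0 (initial): D(U)={2,3,5,7}
pass 1: U {2,3,5,7}->{5}; W {2,3,6,9}->{9}; X {3,4,5,7,8}->{4}
pass 2: no change
Fixpoint after 2 passes: D(U) = {5}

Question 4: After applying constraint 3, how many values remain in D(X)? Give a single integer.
Answer: 1

Derivation:
Constraint 1 (X < U) on D(X)={3,4,5,7,8} D(U)={2,3,5,7}: X {3,4,5,7,8}->{3,4,5}; U {2,3,5,7}->{5,7}
Constraint 2 (U + X = W) on D(U)={5,7} D(X)={3,4,5} D(W)={2,3,6,9}: U {5,7}->{5}; X {3,4,5}->{4}; W {2,3,6,9}->{9}
Constraint 3 (Y < W) on D(Y)={2,3,6} D(W)={9}: no change
So after constraint 3: D(X)={4}, size = 1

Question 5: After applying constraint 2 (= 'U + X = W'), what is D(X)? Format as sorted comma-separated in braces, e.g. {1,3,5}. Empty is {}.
Constraint 1 (X < U) on D(X)={3,4,5,7,8} D(U)={2,3,5,7}: X {3,4,5,7,8}->{3,4,5}; U {2,3,5,7}->{5,7}
Constraint 2 (U + X = W) on D(U)={5,7} D(X)={3,4,5} D(W)={2,3,6,9}: U {5,7}->{5}; X {3,4,5}->{4}; W {2,3,6,9}->{9}
So after constraint 2: D(X) = {4}

Answer: {4}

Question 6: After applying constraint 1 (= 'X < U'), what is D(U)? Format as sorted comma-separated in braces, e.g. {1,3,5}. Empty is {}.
Constraint 1 (X < U) on D(X)={3,4,5,7,8} D(U)={2,3,5,7}: X {3,4,5,7,8}->{3,4,5}; U {2,3,5,7}->{5,7}
So after constraint 1: D(U) = {5,7}

Answer: {5,7}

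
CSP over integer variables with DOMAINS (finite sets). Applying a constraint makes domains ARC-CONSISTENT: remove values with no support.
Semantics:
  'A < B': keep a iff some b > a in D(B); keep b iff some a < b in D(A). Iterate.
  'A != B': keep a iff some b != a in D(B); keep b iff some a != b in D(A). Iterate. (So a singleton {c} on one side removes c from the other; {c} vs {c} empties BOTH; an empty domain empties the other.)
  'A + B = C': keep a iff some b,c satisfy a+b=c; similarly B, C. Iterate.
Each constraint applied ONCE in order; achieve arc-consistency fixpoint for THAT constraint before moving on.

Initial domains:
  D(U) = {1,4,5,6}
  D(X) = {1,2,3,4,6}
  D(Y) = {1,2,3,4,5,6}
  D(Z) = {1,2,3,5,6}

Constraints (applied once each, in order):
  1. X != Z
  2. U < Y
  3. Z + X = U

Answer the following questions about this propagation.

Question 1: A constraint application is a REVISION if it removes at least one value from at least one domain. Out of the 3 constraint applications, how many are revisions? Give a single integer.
Answer: 2

Derivation:
Constraint 1 (X != Z) on D(X)={1,2,3,4,6} D(Z)={1,2,3,5,6}: no change => not a revision
Constraint 2 (U < Y) on D(U)={1,4,5,6} D(Y)={1,2,3,4,5,6}: U {1,4,5,6}->{1,4,5}; Y {1,2,3,4,5,6}->{2,3,4,5,6} => REVISION
Constraint 3 (Z + X = U) on D(Z)={1,2,3,5,6} D(X)={1,2,3,4,6} D(U)={1,4,5}: Z {1,2,3,5,6}->{1,2,3}; X {1,2,3,4,6}->{1,2,3,4}; U {1,4,5}->{4,5} => REVISION
Total revisions = 2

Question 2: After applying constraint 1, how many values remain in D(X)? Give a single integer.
Answer: 5

Derivation:
Constraint 1 (X != Z) on D(X)={1,2,3,4,6} D(Z)={1,2,3,5,6}: no change
So after constraint 1: D(X)={1,2,3,4,6}, size = 5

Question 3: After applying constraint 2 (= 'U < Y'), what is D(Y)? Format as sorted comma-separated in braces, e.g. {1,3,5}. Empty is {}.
Constraint 1 (X != Z) on D(X)={1,2,3,4,6} D(Z)={1,2,3,5,6}: no change
Constraint 2 (U < Y) on D(U)={1,4,5,6} D(Y)={1,2,3,4,5,6}: U {1,4,5,6}->{1,4,5}; Y {1,2,3,4,5,6}->{2,3,4,5,6}
So after constraint 2: D(Y) = {2,3,4,5,6}

Answer: {2,3,4,5,6}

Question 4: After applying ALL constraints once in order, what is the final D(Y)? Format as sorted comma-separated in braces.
Answer: {2,3,4,5,6}

Derivation:
Constraint 1 (X != Z) on D(X)={1,2,3,4,6} D(Z)={1,2,3,5,6}: no change
Constraint 2 (U < Y) on D(U)={1,4,5,6} D(Y)={1,2,3,4,5,6}: U {1,4,5,6}->{1,4,5}; Y {1,2,3,4,5,6}->{2,3,4,5,6}
Constraint 3 (Z + X = U) on D(Z)={1,2,3,5,6} D(X)={1,2,3,4,6} D(U)={1,4,5}: Z {1,2,3,5,6}->{1,2,3}; X {1,2,3,4,6}->{1,2,3,4}; U {1,4,5}->{4,5}
So after all 3 constraints: D(Y) = {2,3,4,5,6}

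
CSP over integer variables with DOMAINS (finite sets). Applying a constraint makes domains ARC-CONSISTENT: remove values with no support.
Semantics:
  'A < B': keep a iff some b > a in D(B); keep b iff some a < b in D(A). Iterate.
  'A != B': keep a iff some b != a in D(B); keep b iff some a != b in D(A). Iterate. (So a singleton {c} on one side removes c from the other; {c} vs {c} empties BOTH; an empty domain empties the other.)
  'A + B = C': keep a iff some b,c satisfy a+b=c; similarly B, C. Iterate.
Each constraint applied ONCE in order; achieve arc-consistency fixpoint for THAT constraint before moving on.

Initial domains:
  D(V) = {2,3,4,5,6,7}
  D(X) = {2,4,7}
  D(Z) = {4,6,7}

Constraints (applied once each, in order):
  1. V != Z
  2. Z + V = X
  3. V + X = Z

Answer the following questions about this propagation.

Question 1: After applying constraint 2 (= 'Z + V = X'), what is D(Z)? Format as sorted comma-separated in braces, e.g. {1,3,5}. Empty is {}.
Answer: {4}

Derivation:
Constraint 1 (V != Z) on D(V)={2,3,4,5,6,7} D(Z)={4,6,7}: no change
Constraint 2 (Z + V = X) on D(Z)={4,6,7} D(V)={2,3,4,5,6,7} D(X)={2,4,7}: Z {4,6,7}->{4}; V {2,3,4,5,6,7}->{3}; X {2,4,7}->{7}
So after constraint 2: D(Z) = {4}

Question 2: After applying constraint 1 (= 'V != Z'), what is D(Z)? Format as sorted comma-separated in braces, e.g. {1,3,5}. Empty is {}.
Answer: {4,6,7}

Derivation:
Constraint 1 (V != Z) on D(V)={2,3,4,5,6,7} D(Z)={4,6,7}: no change
So after constraint 1: D(Z) = {4,6,7}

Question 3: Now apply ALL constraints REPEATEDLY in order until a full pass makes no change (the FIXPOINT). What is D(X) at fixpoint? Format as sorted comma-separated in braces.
Answer: {}

Derivation:
pass 0 (initial): D(X)={2,4,7}
pass 1: V {2,3,4,5,6,7}->{}; X {2,4,7}->{}; Z {4,6,7}->{}
pass 2: no change
Fixpoint after 2 passes: D(X) = {}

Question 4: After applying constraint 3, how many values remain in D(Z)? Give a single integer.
Constraint 1 (V != Z) on D(V)={2,3,4,5,6,7} D(Z)={4,6,7}: no change
Constraint 2 (Z + V = X) on D(Z)={4,6,7} D(V)={2,3,4,5,6,7} D(X)={2,4,7}: Z {4,6,7}->{4}; V {2,3,4,5,6,7}->{3}; X {2,4,7}->{7}
Constraint 3 (V + X = Z) on D(V)={3} D(X)={7} D(Z)={4}: V {3}->{}; X {7}->{}; Z {4}->{}
So after constraint 3: D(Z)={}, size = 0

Answer: 0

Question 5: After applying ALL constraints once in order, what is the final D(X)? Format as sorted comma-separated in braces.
Constraint 1 (V != Z) on D(V)={2,3,4,5,6,7} D(Z)={4,6,7}: no change
Constraint 2 (Z + V = X) on D(Z)={4,6,7} D(V)={2,3,4,5,6,7} D(X)={2,4,7}: Z {4,6,7}->{4}; V {2,3,4,5,6,7}->{3}; X {2,4,7}->{7}
Constraint 3 (V + X = Z) on D(V)={3} D(X)={7} D(Z)={4}: V {3}->{}; X {7}->{}; Z {4}->{}
So after all 3 constraints: D(X) = {}

Answer: {}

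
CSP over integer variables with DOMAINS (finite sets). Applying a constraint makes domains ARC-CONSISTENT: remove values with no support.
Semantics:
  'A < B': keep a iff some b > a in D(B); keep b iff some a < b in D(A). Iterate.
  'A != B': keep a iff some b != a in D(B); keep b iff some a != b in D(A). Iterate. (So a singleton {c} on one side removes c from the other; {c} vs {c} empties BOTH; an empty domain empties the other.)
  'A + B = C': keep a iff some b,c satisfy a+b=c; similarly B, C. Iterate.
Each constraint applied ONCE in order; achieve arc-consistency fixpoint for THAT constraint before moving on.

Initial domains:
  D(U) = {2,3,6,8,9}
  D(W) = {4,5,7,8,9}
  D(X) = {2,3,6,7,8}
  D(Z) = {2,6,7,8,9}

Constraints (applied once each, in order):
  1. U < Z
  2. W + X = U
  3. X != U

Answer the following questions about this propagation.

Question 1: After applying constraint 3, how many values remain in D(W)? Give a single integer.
Answer: 2

Derivation:
Constraint 1 (U < Z) on D(U)={2,3,6,8,9} D(Z)={2,6,7,8,9}: U {2,3,6,8,9}->{2,3,6,8}; Z {2,6,7,8,9}->{6,7,8,9}
Constraint 2 (W + X = U) on D(W)={4,5,7,8,9} D(X)={2,3,6,7,8} D(U)={2,3,6,8}: W {4,5,7,8,9}->{4,5}; X {2,3,6,7,8}->{2,3}; U {2,3,6,8}->{6,8}
Constraint 3 (X != U) on D(X)={2,3} D(U)={6,8}: no change
So after constraint 3: D(W)={4,5}, size = 2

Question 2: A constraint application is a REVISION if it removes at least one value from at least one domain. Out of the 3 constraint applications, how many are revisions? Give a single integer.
Constraint 1 (U < Z) on D(U)={2,3,6,8,9} D(Z)={2,6,7,8,9}: U {2,3,6,8,9}->{2,3,6,8}; Z {2,6,7,8,9}->{6,7,8,9} => REVISION
Constraint 2 (W + X = U) on D(W)={4,5,7,8,9} D(X)={2,3,6,7,8} D(U)={2,3,6,8}: W {4,5,7,8,9}->{4,5}; X {2,3,6,7,8}->{2,3}; U {2,3,6,8}->{6,8} => REVISION
Constraint 3 (X != U) on D(X)={2,3} D(U)={6,8}: no change => not a revision
Total revisions = 2

Answer: 2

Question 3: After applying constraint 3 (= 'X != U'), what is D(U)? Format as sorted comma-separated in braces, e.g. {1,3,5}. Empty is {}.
Answer: {6,8}

Derivation:
Constraint 1 (U < Z) on D(U)={2,3,6,8,9} D(Z)={2,6,7,8,9}: U {2,3,6,8,9}->{2,3,6,8}; Z {2,6,7,8,9}->{6,7,8,9}
Constraint 2 (W + X = U) on D(W)={4,5,7,8,9} D(X)={2,3,6,7,8} D(U)={2,3,6,8}: W {4,5,7,8,9}->{4,5}; X {2,3,6,7,8}->{2,3}; U {2,3,6,8}->{6,8}
Constraint 3 (X != U) on D(X)={2,3} D(U)={6,8}: no change
So after constraint 3: D(U) = {6,8}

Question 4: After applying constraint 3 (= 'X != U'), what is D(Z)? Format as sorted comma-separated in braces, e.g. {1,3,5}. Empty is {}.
Constraint 1 (U < Z) on D(U)={2,3,6,8,9} D(Z)={2,6,7,8,9}: U {2,3,6,8,9}->{2,3,6,8}; Z {2,6,7,8,9}->{6,7,8,9}
Constraint 2 (W + X = U) on D(W)={4,5,7,8,9} D(X)={2,3,6,7,8} D(U)={2,3,6,8}: W {4,5,7,8,9}->{4,5}; X {2,3,6,7,8}->{2,3}; U {2,3,6,8}->{6,8}
Constraint 3 (X != U) on D(X)={2,3} D(U)={6,8}: no change
So after constraint 3: D(Z) = {6,7,8,9}

Answer: {6,7,8,9}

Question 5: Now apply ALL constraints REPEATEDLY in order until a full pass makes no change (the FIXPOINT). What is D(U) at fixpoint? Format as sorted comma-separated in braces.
pass 0 (initial): D(U)={2,3,6,8,9}
pass 1: U {2,3,6,8,9}->{6,8}; W {4,5,7,8,9}->{4,5}; X {2,3,6,7,8}->{2,3}; Z {2,6,7,8,9}->{6,7,8,9}
pass 2: Z {6,7,8,9}->{7,8,9}
pass 3: no change
Fixpoint after 3 passes: D(U) = {6,8}

Answer: {6,8}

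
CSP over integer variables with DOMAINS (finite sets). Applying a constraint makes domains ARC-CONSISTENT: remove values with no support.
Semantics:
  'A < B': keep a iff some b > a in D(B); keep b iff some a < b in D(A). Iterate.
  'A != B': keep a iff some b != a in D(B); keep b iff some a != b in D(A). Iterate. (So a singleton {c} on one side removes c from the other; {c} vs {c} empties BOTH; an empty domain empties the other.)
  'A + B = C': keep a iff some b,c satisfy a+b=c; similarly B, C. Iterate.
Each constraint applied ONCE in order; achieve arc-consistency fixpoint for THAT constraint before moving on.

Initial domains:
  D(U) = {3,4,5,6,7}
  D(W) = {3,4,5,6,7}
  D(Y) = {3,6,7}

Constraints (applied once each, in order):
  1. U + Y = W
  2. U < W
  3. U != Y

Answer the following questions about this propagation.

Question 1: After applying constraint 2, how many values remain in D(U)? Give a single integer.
Answer: 2

Derivation:
Constraint 1 (U + Y = W) on D(U)={3,4,5,6,7} D(Y)={3,6,7} D(W)={3,4,5,6,7}: U {3,4,5,6,7}->{3,4}; Y {3,6,7}->{3}; W {3,4,5,6,7}->{6,7}
Constraint 2 (U < W) on D(U)={3,4} D(W)={6,7}: no change
So after constraint 2: D(U)={3,4}, size = 2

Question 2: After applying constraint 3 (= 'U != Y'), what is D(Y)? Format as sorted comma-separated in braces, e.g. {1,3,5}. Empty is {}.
Constraint 1 (U + Y = W) on D(U)={3,4,5,6,7} D(Y)={3,6,7} D(W)={3,4,5,6,7}: U {3,4,5,6,7}->{3,4}; Y {3,6,7}->{3}; W {3,4,5,6,7}->{6,7}
Constraint 2 (U < W) on D(U)={3,4} D(W)={6,7}: no change
Constraint 3 (U != Y) on D(U)={3,4} D(Y)={3}: U {3,4}->{4}
So after constraint 3: D(Y) = {3}

Answer: {3}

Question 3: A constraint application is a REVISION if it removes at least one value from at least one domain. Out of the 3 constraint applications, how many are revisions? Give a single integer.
Answer: 2

Derivation:
Constraint 1 (U + Y = W) on D(U)={3,4,5,6,7} D(Y)={3,6,7} D(W)={3,4,5,6,7}: U {3,4,5,6,7}->{3,4}; Y {3,6,7}->{3}; W {3,4,5,6,7}->{6,7} => REVISION
Constraint 2 (U < W) on D(U)={3,4} D(W)={6,7}: no change => not a revision
Constraint 3 (U != Y) on D(U)={3,4} D(Y)={3}: U {3,4}->{4} => REVISION
Total revisions = 2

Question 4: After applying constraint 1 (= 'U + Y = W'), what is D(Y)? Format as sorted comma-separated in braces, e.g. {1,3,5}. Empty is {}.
Answer: {3}

Derivation:
Constraint 1 (U + Y = W) on D(U)={3,4,5,6,7} D(Y)={3,6,7} D(W)={3,4,5,6,7}: U {3,4,5,6,7}->{3,4}; Y {3,6,7}->{3}; W {3,4,5,6,7}->{6,7}
So after constraint 1: D(Y) = {3}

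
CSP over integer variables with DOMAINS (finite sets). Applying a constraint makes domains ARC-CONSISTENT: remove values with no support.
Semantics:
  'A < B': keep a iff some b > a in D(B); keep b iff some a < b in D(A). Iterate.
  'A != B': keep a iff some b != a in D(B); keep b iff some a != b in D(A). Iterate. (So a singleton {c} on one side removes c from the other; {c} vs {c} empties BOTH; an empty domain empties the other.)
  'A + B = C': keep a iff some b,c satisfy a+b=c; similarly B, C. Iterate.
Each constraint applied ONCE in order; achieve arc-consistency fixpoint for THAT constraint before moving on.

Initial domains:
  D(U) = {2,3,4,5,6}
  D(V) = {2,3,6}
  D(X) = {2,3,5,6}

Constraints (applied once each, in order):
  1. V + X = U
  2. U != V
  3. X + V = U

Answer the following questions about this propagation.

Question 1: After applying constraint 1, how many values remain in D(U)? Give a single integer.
Answer: 3

Derivation:
Constraint 1 (V + X = U) on D(V)={2,3,6} D(X)={2,3,5,6} D(U)={2,3,4,5,6}: V {2,3,6}->{2,3}; X {2,3,5,6}->{2,3}; U {2,3,4,5,6}->{4,5,6}
So after constraint 1: D(U)={4,5,6}, size = 3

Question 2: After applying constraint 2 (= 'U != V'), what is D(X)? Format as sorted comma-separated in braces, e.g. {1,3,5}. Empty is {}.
Constraint 1 (V + X = U) on D(V)={2,3,6} D(X)={2,3,5,6} D(U)={2,3,4,5,6}: V {2,3,6}->{2,3}; X {2,3,5,6}->{2,3}; U {2,3,4,5,6}->{4,5,6}
Constraint 2 (U != V) on D(U)={4,5,6} D(V)={2,3}: no change
So after constraint 2: D(X) = {2,3}

Answer: {2,3}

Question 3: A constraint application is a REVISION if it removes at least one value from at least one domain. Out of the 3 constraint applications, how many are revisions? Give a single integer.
Answer: 1

Derivation:
Constraint 1 (V + X = U) on D(V)={2,3,6} D(X)={2,3,5,6} D(U)={2,3,4,5,6}: V {2,3,6}->{2,3}; X {2,3,5,6}->{2,3}; U {2,3,4,5,6}->{4,5,6} => REVISION
Constraint 2 (U != V) on D(U)={4,5,6} D(V)={2,3}: no change => not a revision
Constraint 3 (X + V = U) on D(X)={2,3} D(V)={2,3} D(U)={4,5,6}: no change => not a revision
Total revisions = 1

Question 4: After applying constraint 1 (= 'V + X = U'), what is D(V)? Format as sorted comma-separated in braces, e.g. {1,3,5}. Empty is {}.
Answer: {2,3}

Derivation:
Constraint 1 (V + X = U) on D(V)={2,3,6} D(X)={2,3,5,6} D(U)={2,3,4,5,6}: V {2,3,6}->{2,3}; X {2,3,5,6}->{2,3}; U {2,3,4,5,6}->{4,5,6}
So after constraint 1: D(V) = {2,3}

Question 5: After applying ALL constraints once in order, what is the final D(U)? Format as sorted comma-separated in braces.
Constraint 1 (V + X = U) on D(V)={2,3,6} D(X)={2,3,5,6} D(U)={2,3,4,5,6}: V {2,3,6}->{2,3}; X {2,3,5,6}->{2,3}; U {2,3,4,5,6}->{4,5,6}
Constraint 2 (U != V) on D(U)={4,5,6} D(V)={2,3}: no change
Constraint 3 (X + V = U) on D(X)={2,3} D(V)={2,3} D(U)={4,5,6}: no change
So after all 3 constraints: D(U) = {4,5,6}

Answer: {4,5,6}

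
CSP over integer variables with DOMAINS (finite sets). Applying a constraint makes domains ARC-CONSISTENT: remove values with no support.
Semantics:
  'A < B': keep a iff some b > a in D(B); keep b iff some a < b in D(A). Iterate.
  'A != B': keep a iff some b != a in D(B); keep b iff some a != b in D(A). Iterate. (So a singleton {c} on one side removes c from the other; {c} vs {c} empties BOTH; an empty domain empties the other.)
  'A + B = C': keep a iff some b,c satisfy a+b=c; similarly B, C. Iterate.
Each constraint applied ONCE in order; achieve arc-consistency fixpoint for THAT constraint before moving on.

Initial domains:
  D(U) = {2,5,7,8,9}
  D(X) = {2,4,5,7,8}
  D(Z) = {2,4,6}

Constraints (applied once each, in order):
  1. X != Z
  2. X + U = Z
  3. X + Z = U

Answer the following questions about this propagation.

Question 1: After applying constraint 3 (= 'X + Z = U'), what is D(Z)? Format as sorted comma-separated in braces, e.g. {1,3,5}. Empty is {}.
Answer: {}

Derivation:
Constraint 1 (X != Z) on D(X)={2,4,5,7,8} D(Z)={2,4,6}: no change
Constraint 2 (X + U = Z) on D(X)={2,4,5,7,8} D(U)={2,5,7,8,9} D(Z)={2,4,6}: X {2,4,5,7,8}->{2,4}; U {2,5,7,8,9}->{2}; Z {2,4,6}->{4,6}
Constraint 3 (X + Z = U) on D(X)={2,4} D(Z)={4,6} D(U)={2}: X {2,4}->{}; Z {4,6}->{}; U {2}->{}
So after constraint 3: D(Z) = {}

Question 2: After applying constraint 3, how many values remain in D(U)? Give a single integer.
Constraint 1 (X != Z) on D(X)={2,4,5,7,8} D(Z)={2,4,6}: no change
Constraint 2 (X + U = Z) on D(X)={2,4,5,7,8} D(U)={2,5,7,8,9} D(Z)={2,4,6}: X {2,4,5,7,8}->{2,4}; U {2,5,7,8,9}->{2}; Z {2,4,6}->{4,6}
Constraint 3 (X + Z = U) on D(X)={2,4} D(Z)={4,6} D(U)={2}: X {2,4}->{}; Z {4,6}->{}; U {2}->{}
So after constraint 3: D(U)={}, size = 0

Answer: 0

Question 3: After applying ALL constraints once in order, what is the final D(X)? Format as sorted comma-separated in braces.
Answer: {}

Derivation:
Constraint 1 (X != Z) on D(X)={2,4,5,7,8} D(Z)={2,4,6}: no change
Constraint 2 (X + U = Z) on D(X)={2,4,5,7,8} D(U)={2,5,7,8,9} D(Z)={2,4,6}: X {2,4,5,7,8}->{2,4}; U {2,5,7,8,9}->{2}; Z {2,4,6}->{4,6}
Constraint 3 (X + Z = U) on D(X)={2,4} D(Z)={4,6} D(U)={2}: X {2,4}->{}; Z {4,6}->{}; U {2}->{}
So after all 3 constraints: D(X) = {}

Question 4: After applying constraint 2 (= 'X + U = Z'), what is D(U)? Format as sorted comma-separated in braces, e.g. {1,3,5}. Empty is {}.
Constraint 1 (X != Z) on D(X)={2,4,5,7,8} D(Z)={2,4,6}: no change
Constraint 2 (X + U = Z) on D(X)={2,4,5,7,8} D(U)={2,5,7,8,9} D(Z)={2,4,6}: X {2,4,5,7,8}->{2,4}; U {2,5,7,8,9}->{2}; Z {2,4,6}->{4,6}
So after constraint 2: D(U) = {2}

Answer: {2}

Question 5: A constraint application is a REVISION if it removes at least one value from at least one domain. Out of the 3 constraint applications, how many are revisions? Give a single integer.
Constraint 1 (X != Z) on D(X)={2,4,5,7,8} D(Z)={2,4,6}: no change => not a revision
Constraint 2 (X + U = Z) on D(X)={2,4,5,7,8} D(U)={2,5,7,8,9} D(Z)={2,4,6}: X {2,4,5,7,8}->{2,4}; U {2,5,7,8,9}->{2}; Z {2,4,6}->{4,6} => REVISION
Constraint 3 (X + Z = U) on D(X)={2,4} D(Z)={4,6} D(U)={2}: X {2,4}->{}; Z {4,6}->{}; U {2}->{} => REVISION
Total revisions = 2

Answer: 2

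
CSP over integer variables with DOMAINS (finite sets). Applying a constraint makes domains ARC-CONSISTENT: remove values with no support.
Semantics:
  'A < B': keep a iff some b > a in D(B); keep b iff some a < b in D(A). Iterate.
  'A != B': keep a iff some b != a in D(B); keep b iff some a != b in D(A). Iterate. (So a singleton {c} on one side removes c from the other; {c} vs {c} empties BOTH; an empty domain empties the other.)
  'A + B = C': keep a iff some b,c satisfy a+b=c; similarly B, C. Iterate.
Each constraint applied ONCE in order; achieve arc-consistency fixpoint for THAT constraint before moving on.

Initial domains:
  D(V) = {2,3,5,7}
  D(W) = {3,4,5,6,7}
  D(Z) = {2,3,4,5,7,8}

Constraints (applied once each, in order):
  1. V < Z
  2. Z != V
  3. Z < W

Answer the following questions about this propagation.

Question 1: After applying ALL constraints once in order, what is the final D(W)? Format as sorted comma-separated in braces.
Answer: {4,5,6,7}

Derivation:
Constraint 1 (V < Z) on D(V)={2,3,5,7} D(Z)={2,3,4,5,7,8}: Z {2,3,4,5,7,8}->{3,4,5,7,8}
Constraint 2 (Z != V) on D(Z)={3,4,5,7,8} D(V)={2,3,5,7}: no change
Constraint 3 (Z < W) on D(Z)={3,4,5,7,8} D(W)={3,4,5,6,7}: Z {3,4,5,7,8}->{3,4,5}; W {3,4,5,6,7}->{4,5,6,7}
So after all 3 constraints: D(W) = {4,5,6,7}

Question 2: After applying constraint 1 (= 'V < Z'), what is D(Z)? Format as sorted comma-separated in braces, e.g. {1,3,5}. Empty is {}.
Answer: {3,4,5,7,8}

Derivation:
Constraint 1 (V < Z) on D(V)={2,3,5,7} D(Z)={2,3,4,5,7,8}: Z {2,3,4,5,7,8}->{3,4,5,7,8}
So after constraint 1: D(Z) = {3,4,5,7,8}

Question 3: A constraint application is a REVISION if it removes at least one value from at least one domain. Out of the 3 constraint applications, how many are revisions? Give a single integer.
Answer: 2

Derivation:
Constraint 1 (V < Z) on D(V)={2,3,5,7} D(Z)={2,3,4,5,7,8}: Z {2,3,4,5,7,8}->{3,4,5,7,8} => REVISION
Constraint 2 (Z != V) on D(Z)={3,4,5,7,8} D(V)={2,3,5,7}: no change => not a revision
Constraint 3 (Z < W) on D(Z)={3,4,5,7,8} D(W)={3,4,5,6,7}: Z {3,4,5,7,8}->{3,4,5}; W {3,4,5,6,7}->{4,5,6,7} => REVISION
Total revisions = 2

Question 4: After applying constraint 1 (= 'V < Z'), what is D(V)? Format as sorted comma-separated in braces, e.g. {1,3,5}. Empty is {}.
Constraint 1 (V < Z) on D(V)={2,3,5,7} D(Z)={2,3,4,5,7,8}: Z {2,3,4,5,7,8}->{3,4,5,7,8}
So after constraint 1: D(V) = {2,3,5,7}

Answer: {2,3,5,7}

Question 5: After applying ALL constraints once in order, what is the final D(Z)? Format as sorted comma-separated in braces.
Constraint 1 (V < Z) on D(V)={2,3,5,7} D(Z)={2,3,4,5,7,8}: Z {2,3,4,5,7,8}->{3,4,5,7,8}
Constraint 2 (Z != V) on D(Z)={3,4,5,7,8} D(V)={2,3,5,7}: no change
Constraint 3 (Z < W) on D(Z)={3,4,5,7,8} D(W)={3,4,5,6,7}: Z {3,4,5,7,8}->{3,4,5}; W {3,4,5,6,7}->{4,5,6,7}
So after all 3 constraints: D(Z) = {3,4,5}

Answer: {3,4,5}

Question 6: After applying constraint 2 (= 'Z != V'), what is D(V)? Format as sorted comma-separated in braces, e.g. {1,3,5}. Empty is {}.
Answer: {2,3,5,7}

Derivation:
Constraint 1 (V < Z) on D(V)={2,3,5,7} D(Z)={2,3,4,5,7,8}: Z {2,3,4,5,7,8}->{3,4,5,7,8}
Constraint 2 (Z != V) on D(Z)={3,4,5,7,8} D(V)={2,3,5,7}: no change
So after constraint 2: D(V) = {2,3,5,7}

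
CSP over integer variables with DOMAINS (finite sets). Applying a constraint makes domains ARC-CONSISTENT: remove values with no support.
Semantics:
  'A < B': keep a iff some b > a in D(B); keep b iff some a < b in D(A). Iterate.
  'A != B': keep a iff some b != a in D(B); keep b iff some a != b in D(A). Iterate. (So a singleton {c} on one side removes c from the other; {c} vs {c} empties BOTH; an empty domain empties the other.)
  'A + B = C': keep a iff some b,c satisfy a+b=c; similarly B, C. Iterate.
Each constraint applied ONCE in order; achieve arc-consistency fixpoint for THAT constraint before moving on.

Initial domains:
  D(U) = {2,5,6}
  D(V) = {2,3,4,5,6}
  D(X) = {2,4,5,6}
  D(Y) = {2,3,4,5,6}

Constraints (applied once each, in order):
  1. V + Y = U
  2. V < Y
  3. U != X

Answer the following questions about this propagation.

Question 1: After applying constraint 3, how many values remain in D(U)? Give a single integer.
Answer: 2

Derivation:
Constraint 1 (V + Y = U) on D(V)={2,3,4,5,6} D(Y)={2,3,4,5,6} D(U)={2,5,6}: V {2,3,4,5,6}->{2,3,4}; Y {2,3,4,5,6}->{2,3,4}; U {2,5,6}->{5,6}
Constraint 2 (V < Y) on D(V)={2,3,4} D(Y)={2,3,4}: V {2,3,4}->{2,3}; Y {2,3,4}->{3,4}
Constraint 3 (U != X) on D(U)={5,6} D(X)={2,4,5,6}: no change
So after constraint 3: D(U)={5,6}, size = 2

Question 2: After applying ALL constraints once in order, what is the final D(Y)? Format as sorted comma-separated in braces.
Answer: {3,4}

Derivation:
Constraint 1 (V + Y = U) on D(V)={2,3,4,5,6} D(Y)={2,3,4,5,6} D(U)={2,5,6}: V {2,3,4,5,6}->{2,3,4}; Y {2,3,4,5,6}->{2,3,4}; U {2,5,6}->{5,6}
Constraint 2 (V < Y) on D(V)={2,3,4} D(Y)={2,3,4}: V {2,3,4}->{2,3}; Y {2,3,4}->{3,4}
Constraint 3 (U != X) on D(U)={5,6} D(X)={2,4,5,6}: no change
So after all 3 constraints: D(Y) = {3,4}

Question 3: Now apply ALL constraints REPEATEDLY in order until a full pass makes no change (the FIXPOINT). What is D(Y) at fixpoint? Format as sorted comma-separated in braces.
Answer: {3,4}

Derivation:
pass 0 (initial): D(Y)={2,3,4,5,6}
pass 1: U {2,5,6}->{5,6}; V {2,3,4,5,6}->{2,3}; Y {2,3,4,5,6}->{3,4}
pass 2: no change
Fixpoint after 2 passes: D(Y) = {3,4}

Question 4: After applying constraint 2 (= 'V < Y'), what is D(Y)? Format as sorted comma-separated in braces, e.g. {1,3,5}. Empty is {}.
Answer: {3,4}

Derivation:
Constraint 1 (V + Y = U) on D(V)={2,3,4,5,6} D(Y)={2,3,4,5,6} D(U)={2,5,6}: V {2,3,4,5,6}->{2,3,4}; Y {2,3,4,5,6}->{2,3,4}; U {2,5,6}->{5,6}
Constraint 2 (V < Y) on D(V)={2,3,4} D(Y)={2,3,4}: V {2,3,4}->{2,3}; Y {2,3,4}->{3,4}
So after constraint 2: D(Y) = {3,4}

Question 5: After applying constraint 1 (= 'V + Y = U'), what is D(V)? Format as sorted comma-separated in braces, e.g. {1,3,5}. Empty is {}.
Answer: {2,3,4}

Derivation:
Constraint 1 (V + Y = U) on D(V)={2,3,4,5,6} D(Y)={2,3,4,5,6} D(U)={2,5,6}: V {2,3,4,5,6}->{2,3,4}; Y {2,3,4,5,6}->{2,3,4}; U {2,5,6}->{5,6}
So after constraint 1: D(V) = {2,3,4}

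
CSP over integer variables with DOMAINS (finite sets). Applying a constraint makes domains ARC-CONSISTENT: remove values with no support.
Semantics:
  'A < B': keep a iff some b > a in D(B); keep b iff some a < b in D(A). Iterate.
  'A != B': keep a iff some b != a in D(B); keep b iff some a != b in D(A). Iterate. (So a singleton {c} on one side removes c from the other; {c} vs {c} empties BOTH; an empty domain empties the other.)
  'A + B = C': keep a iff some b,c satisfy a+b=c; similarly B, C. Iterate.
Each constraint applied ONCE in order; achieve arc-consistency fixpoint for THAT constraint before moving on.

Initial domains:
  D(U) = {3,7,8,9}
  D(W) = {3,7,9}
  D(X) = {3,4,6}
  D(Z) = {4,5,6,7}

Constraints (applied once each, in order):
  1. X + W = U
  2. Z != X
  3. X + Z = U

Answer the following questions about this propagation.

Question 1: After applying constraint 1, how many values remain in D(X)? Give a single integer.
Answer: 2

Derivation:
Constraint 1 (X + W = U) on D(X)={3,4,6} D(W)={3,7,9} D(U)={3,7,8,9}: X {3,4,6}->{4,6}; W {3,7,9}->{3}; U {3,7,8,9}->{7,9}
So after constraint 1: D(X)={4,6}, size = 2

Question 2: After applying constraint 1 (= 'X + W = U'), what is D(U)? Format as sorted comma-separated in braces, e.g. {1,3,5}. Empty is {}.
Answer: {7,9}

Derivation:
Constraint 1 (X + W = U) on D(X)={3,4,6} D(W)={3,7,9} D(U)={3,7,8,9}: X {3,4,6}->{4,6}; W {3,7,9}->{3}; U {3,7,8,9}->{7,9}
So after constraint 1: D(U) = {7,9}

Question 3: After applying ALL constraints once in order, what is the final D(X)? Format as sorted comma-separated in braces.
Constraint 1 (X + W = U) on D(X)={3,4,6} D(W)={3,7,9} D(U)={3,7,8,9}: X {3,4,6}->{4,6}; W {3,7,9}->{3}; U {3,7,8,9}->{7,9}
Constraint 2 (Z != X) on D(Z)={4,5,6,7} D(X)={4,6}: no change
Constraint 3 (X + Z = U) on D(X)={4,6} D(Z)={4,5,6,7} D(U)={7,9}: X {4,6}->{4}; Z {4,5,6,7}->{5}; U {7,9}->{9}
So after all 3 constraints: D(X) = {4}

Answer: {4}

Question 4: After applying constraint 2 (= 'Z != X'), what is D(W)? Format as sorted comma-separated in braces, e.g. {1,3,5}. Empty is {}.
Constraint 1 (X + W = U) on D(X)={3,4,6} D(W)={3,7,9} D(U)={3,7,8,9}: X {3,4,6}->{4,6}; W {3,7,9}->{3}; U {3,7,8,9}->{7,9}
Constraint 2 (Z != X) on D(Z)={4,5,6,7} D(X)={4,6}: no change
So after constraint 2: D(W) = {3}

Answer: {3}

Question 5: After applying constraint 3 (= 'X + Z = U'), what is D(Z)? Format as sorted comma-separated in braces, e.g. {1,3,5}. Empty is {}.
Answer: {5}

Derivation:
Constraint 1 (X + W = U) on D(X)={3,4,6} D(W)={3,7,9} D(U)={3,7,8,9}: X {3,4,6}->{4,6}; W {3,7,9}->{3}; U {3,7,8,9}->{7,9}
Constraint 2 (Z != X) on D(Z)={4,5,6,7} D(X)={4,6}: no change
Constraint 3 (X + Z = U) on D(X)={4,6} D(Z)={4,5,6,7} D(U)={7,9}: X {4,6}->{4}; Z {4,5,6,7}->{5}; U {7,9}->{9}
So after constraint 3: D(Z) = {5}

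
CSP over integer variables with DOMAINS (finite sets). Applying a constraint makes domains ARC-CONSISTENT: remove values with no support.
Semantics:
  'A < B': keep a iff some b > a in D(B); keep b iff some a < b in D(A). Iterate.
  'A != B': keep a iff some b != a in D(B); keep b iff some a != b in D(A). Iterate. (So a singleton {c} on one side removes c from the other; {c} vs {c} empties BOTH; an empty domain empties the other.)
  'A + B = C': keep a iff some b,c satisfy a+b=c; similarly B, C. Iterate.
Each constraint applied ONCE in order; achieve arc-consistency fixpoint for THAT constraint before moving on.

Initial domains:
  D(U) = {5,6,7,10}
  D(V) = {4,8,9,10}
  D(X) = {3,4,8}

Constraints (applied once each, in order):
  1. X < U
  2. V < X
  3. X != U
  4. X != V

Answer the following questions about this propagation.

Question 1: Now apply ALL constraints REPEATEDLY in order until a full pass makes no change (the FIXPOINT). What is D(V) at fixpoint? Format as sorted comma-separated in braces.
pass 0 (initial): D(V)={4,8,9,10}
pass 1: V {4,8,9,10}->{4}; X {3,4,8}->{8}
pass 2: U {5,6,7,10}->{10}
pass 3: no change
Fixpoint after 3 passes: D(V) = {4}

Answer: {4}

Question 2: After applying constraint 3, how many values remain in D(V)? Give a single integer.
Answer: 1

Derivation:
Constraint 1 (X < U) on D(X)={3,4,8} D(U)={5,6,7,10}: no change
Constraint 2 (V < X) on D(V)={4,8,9,10} D(X)={3,4,8}: V {4,8,9,10}->{4}; X {3,4,8}->{8}
Constraint 3 (X != U) on D(X)={8} D(U)={5,6,7,10}: no change
So after constraint 3: D(V)={4}, size = 1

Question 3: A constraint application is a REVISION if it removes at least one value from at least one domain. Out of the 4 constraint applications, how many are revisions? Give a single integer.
Constraint 1 (X < U) on D(X)={3,4,8} D(U)={5,6,7,10}: no change => not a revision
Constraint 2 (V < X) on D(V)={4,8,9,10} D(X)={3,4,8}: V {4,8,9,10}->{4}; X {3,4,8}->{8} => REVISION
Constraint 3 (X != U) on D(X)={8} D(U)={5,6,7,10}: no change => not a revision
Constraint 4 (X != V) on D(X)={8} D(V)={4}: no change => not a revision
Total revisions = 1

Answer: 1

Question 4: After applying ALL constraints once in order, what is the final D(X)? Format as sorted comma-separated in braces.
Answer: {8}

Derivation:
Constraint 1 (X < U) on D(X)={3,4,8} D(U)={5,6,7,10}: no change
Constraint 2 (V < X) on D(V)={4,8,9,10} D(X)={3,4,8}: V {4,8,9,10}->{4}; X {3,4,8}->{8}
Constraint 3 (X != U) on D(X)={8} D(U)={5,6,7,10}: no change
Constraint 4 (X != V) on D(X)={8} D(V)={4}: no change
So after all 4 constraints: D(X) = {8}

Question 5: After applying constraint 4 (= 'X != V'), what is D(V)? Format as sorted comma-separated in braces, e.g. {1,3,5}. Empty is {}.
Answer: {4}

Derivation:
Constraint 1 (X < U) on D(X)={3,4,8} D(U)={5,6,7,10}: no change
Constraint 2 (V < X) on D(V)={4,8,9,10} D(X)={3,4,8}: V {4,8,9,10}->{4}; X {3,4,8}->{8}
Constraint 3 (X != U) on D(X)={8} D(U)={5,6,7,10}: no change
Constraint 4 (X != V) on D(X)={8} D(V)={4}: no change
So after constraint 4: D(V) = {4}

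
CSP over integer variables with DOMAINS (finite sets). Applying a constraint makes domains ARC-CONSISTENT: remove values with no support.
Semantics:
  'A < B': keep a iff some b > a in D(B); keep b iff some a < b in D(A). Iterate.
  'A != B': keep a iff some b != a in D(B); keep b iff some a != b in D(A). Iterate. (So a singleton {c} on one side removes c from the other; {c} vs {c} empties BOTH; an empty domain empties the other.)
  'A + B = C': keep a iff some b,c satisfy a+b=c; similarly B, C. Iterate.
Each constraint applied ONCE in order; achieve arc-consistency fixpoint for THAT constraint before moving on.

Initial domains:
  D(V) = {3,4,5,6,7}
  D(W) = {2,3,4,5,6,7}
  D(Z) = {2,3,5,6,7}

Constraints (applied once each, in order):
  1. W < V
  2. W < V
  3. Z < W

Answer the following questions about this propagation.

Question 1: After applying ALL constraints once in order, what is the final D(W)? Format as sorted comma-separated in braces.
Answer: {3,4,5,6}

Derivation:
Constraint 1 (W < V) on D(W)={2,3,4,5,6,7} D(V)={3,4,5,6,7}: W {2,3,4,5,6,7}->{2,3,4,5,6}
Constraint 2 (W < V) on D(W)={2,3,4,5,6} D(V)={3,4,5,6,7}: no change
Constraint 3 (Z < W) on D(Z)={2,3,5,6,7} D(W)={2,3,4,5,6}: Z {2,3,5,6,7}->{2,3,5}; W {2,3,4,5,6}->{3,4,5,6}
So after all 3 constraints: D(W) = {3,4,5,6}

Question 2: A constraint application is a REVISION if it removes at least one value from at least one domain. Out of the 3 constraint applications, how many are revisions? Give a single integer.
Answer: 2

Derivation:
Constraint 1 (W < V) on D(W)={2,3,4,5,6,7} D(V)={3,4,5,6,7}: W {2,3,4,5,6,7}->{2,3,4,5,6} => REVISION
Constraint 2 (W < V) on D(W)={2,3,4,5,6} D(V)={3,4,5,6,7}: no change => not a revision
Constraint 3 (Z < W) on D(Z)={2,3,5,6,7} D(W)={2,3,4,5,6}: Z {2,3,5,6,7}->{2,3,5}; W {2,3,4,5,6}->{3,4,5,6} => REVISION
Total revisions = 2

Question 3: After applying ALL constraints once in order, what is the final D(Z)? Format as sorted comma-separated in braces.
Constraint 1 (W < V) on D(W)={2,3,4,5,6,7} D(V)={3,4,5,6,7}: W {2,3,4,5,6,7}->{2,3,4,5,6}
Constraint 2 (W < V) on D(W)={2,3,4,5,6} D(V)={3,4,5,6,7}: no change
Constraint 3 (Z < W) on D(Z)={2,3,5,6,7} D(W)={2,3,4,5,6}: Z {2,3,5,6,7}->{2,3,5}; W {2,3,4,5,6}->{3,4,5,6}
So after all 3 constraints: D(Z) = {2,3,5}

Answer: {2,3,5}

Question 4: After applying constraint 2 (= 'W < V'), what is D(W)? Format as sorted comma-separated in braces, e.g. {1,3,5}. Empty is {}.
Answer: {2,3,4,5,6}

Derivation:
Constraint 1 (W < V) on D(W)={2,3,4,5,6,7} D(V)={3,4,5,6,7}: W {2,3,4,5,6,7}->{2,3,4,5,6}
Constraint 2 (W < V) on D(W)={2,3,4,5,6} D(V)={3,4,5,6,7}: no change
So after constraint 2: D(W) = {2,3,4,5,6}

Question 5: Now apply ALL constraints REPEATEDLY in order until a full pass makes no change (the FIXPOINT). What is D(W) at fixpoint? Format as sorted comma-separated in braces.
pass 0 (initial): D(W)={2,3,4,5,6,7}
pass 1: W {2,3,4,5,6,7}->{3,4,5,6}; Z {2,3,5,6,7}->{2,3,5}
pass 2: V {3,4,5,6,7}->{4,5,6,7}
pass 3: no change
Fixpoint after 3 passes: D(W) = {3,4,5,6}

Answer: {3,4,5,6}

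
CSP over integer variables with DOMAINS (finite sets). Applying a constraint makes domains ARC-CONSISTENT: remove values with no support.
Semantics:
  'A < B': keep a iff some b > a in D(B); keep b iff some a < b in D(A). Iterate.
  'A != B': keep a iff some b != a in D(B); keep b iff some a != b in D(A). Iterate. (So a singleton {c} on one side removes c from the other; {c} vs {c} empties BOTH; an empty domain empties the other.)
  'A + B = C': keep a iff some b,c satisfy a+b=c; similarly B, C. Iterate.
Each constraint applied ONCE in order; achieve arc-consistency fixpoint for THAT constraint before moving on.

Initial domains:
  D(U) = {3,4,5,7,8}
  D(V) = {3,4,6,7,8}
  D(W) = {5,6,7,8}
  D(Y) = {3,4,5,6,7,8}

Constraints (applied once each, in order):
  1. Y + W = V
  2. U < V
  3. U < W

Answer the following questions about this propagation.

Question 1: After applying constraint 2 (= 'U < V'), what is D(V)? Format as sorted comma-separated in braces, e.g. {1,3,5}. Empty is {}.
Constraint 1 (Y + W = V) on D(Y)={3,4,5,6,7,8} D(W)={5,6,7,8} D(V)={3,4,6,7,8}: Y {3,4,5,6,7,8}->{3}; W {5,6,7,8}->{5}; V {3,4,6,7,8}->{8}
Constraint 2 (U < V) on D(U)={3,4,5,7,8} D(V)={8}: U {3,4,5,7,8}->{3,4,5,7}
So after constraint 2: D(V) = {8}

Answer: {8}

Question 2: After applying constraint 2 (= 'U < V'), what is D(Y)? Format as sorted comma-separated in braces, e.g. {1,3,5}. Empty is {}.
Answer: {3}

Derivation:
Constraint 1 (Y + W = V) on D(Y)={3,4,5,6,7,8} D(W)={5,6,7,8} D(V)={3,4,6,7,8}: Y {3,4,5,6,7,8}->{3}; W {5,6,7,8}->{5}; V {3,4,6,7,8}->{8}
Constraint 2 (U < V) on D(U)={3,4,5,7,8} D(V)={8}: U {3,4,5,7,8}->{3,4,5,7}
So after constraint 2: D(Y) = {3}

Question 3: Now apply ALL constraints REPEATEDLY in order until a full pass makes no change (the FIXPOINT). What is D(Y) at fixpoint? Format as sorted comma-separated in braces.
Answer: {3}

Derivation:
pass 0 (initial): D(Y)={3,4,5,6,7,8}
pass 1: U {3,4,5,7,8}->{3,4}; V {3,4,6,7,8}->{8}; W {5,6,7,8}->{5}; Y {3,4,5,6,7,8}->{3}
pass 2: no change
Fixpoint after 2 passes: D(Y) = {3}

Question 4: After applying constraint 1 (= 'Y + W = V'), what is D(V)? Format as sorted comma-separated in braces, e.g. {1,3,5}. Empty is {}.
Constraint 1 (Y + W = V) on D(Y)={3,4,5,6,7,8} D(W)={5,6,7,8} D(V)={3,4,6,7,8}: Y {3,4,5,6,7,8}->{3}; W {5,6,7,8}->{5}; V {3,4,6,7,8}->{8}
So after constraint 1: D(V) = {8}

Answer: {8}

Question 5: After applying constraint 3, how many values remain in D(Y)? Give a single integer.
Constraint 1 (Y + W = V) on D(Y)={3,4,5,6,7,8} D(W)={5,6,7,8} D(V)={3,4,6,7,8}: Y {3,4,5,6,7,8}->{3}; W {5,6,7,8}->{5}; V {3,4,6,7,8}->{8}
Constraint 2 (U < V) on D(U)={3,4,5,7,8} D(V)={8}: U {3,4,5,7,8}->{3,4,5,7}
Constraint 3 (U < W) on D(U)={3,4,5,7} D(W)={5}: U {3,4,5,7}->{3,4}
So after constraint 3: D(Y)={3}, size = 1

Answer: 1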